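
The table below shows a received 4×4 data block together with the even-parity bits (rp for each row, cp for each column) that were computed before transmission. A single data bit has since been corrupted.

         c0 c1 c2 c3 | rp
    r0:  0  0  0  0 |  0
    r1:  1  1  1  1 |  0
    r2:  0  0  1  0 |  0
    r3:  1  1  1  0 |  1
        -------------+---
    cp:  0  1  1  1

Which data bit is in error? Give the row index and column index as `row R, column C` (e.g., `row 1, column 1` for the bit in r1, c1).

Recompute each row's even parity and compare to rp:
  r0: data parity 0, sent rp 0 → ok
  r1: data parity 0, sent rp 0 → ok
  r2: data parity 1, sent rp 0 → mismatch
  r3: data parity 1, sent rp 1 → ok
Recompute each column's even parity and compare to cp:
  c0: data parity 0, sent cp 0 → ok
  c1: data parity 0, sent cp 1 → mismatch
  c2: data parity 1, sent cp 1 → ok
  c3: data parity 1, sent cp 1 → ok
Exactly one row (r2) and one column (c1) fail → the flipped bit is at their intersection.

row 2, column 1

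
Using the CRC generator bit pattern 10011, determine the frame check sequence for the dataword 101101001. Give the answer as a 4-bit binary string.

Append 4 zeros: 1011010010000. Divide by 10011 (XOR where the leading bit is 1):
  pos 0: 10110 XOR 10011 = 00101
  pos 2: 10110 XOR 10011 = 00101
  pos 4: 10101 XOR 10011 = 00110
  pos 6: 11000 XOR 10011 = 01011
  pos 7: 10110 XOR 10011 = 00101
Remainder (last 4 bits) = 1010. This is the CRC / FCS.

1010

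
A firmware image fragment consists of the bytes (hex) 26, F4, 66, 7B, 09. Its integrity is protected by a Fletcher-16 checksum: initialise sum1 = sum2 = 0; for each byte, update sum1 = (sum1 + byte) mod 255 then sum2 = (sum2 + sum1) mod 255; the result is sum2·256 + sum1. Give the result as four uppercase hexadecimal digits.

C506

Running sums (mod 255):
  after byte 0 (26): sum1=38, sum2=38
  after byte 1 (F4): sum1=27, sum2=65
  after byte 2 (66): sum1=129, sum2=194
  after byte 3 (7B): sum1=252, sum2=191
  after byte 4 (09): sum1=6, sum2=197
Checksum = sum2·256 + sum1 = 197·256 + 6 = 50438 = 0xC506.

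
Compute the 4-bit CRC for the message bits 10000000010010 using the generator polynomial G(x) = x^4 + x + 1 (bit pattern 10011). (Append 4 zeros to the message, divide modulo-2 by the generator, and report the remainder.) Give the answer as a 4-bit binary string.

0111

Append 4 zeros: 100000000100100000. Divide by 10011 (XOR where the leading bit is 1):
  pos 0: 10000 XOR 10011 = 00011
  pos 3: 11000 XOR 10011 = 01011
  pos 4: 10110 XOR 10011 = 00101
  pos 6: 10110 XOR 10011 = 00101
  pos 8: 10101 XOR 10011 = 00110
  pos 10: 11000 XOR 10011 = 01011
  pos 11: 10110 XOR 10011 = 00101
  pos 13: 10100 XOR 10011 = 00111
Remainder (last 4 bits) = 0111. This is the CRC / FCS.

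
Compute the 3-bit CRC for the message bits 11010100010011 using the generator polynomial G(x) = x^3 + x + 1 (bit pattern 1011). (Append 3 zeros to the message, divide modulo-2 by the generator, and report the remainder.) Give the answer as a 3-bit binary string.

001

Append 3 zeros: 11010100010011000. Divide by 1011 (XOR where the leading bit is 1):
  pos 0: 1101 XOR 1011 = 0110
  pos 1: 1100 XOR 1011 = 0111
  pos 2: 1111 XOR 1011 = 0100
  pos 3: 1000 XOR 1011 = 0011
  pos 5: 1100 XOR 1011 = 0111
  pos 6: 1111 XOR 1011 = 0100
  pos 7: 1000 XOR 1011 = 0011
  pos 9: 1101 XOR 1011 = 0110
  pos 10: 1101 XOR 1011 = 0110
  pos 11: 1100 XOR 1011 = 0111
  pos 12: 1110 XOR 1011 = 0101
  pos 13: 1010 XOR 1011 = 0001
Remainder (last 3 bits) = 001. This is the CRC / FCS.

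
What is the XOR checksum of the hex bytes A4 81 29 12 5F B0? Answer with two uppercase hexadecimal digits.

F1

XOR the bytes together:
  start with 0xA4
  0xA4 ⊕ 0x81 = 0x25
  0x25 ⊕ 0x29 = 0x0C
  0x0C ⊕ 0x12 = 0x1E
  0x1E ⊕ 0x5F = 0x41
  0x41 ⊕ 0xB0 = 0xF1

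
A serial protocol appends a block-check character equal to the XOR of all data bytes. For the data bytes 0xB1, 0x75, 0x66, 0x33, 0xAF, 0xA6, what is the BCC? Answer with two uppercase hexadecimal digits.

98

XOR the bytes together:
  start with 0xB1
  0xB1 ⊕ 0x75 = 0xC4
  0xC4 ⊕ 0x66 = 0xA2
  0xA2 ⊕ 0x33 = 0x91
  0x91 ⊕ 0xAF = 0x3E
  0x3E ⊕ 0xA6 = 0x98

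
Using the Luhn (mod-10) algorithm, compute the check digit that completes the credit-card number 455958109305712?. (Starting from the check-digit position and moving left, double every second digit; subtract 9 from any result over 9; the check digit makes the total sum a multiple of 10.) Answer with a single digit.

Partial digits right→left: 2 1 7 5 0 3 9 0 1 8 5 9 5 5 4
Double every second digit counting from the check-digit position (so the 1st, 3rd, 5th, ... of the partial from the right).
  doubled (with −9 where >9): 4 5 0 9 2 1 1 8 → sum 30
  kept as-is: 1 5 3 0 8 9 5 → sum 31
Total = 30 + 31 = 61.
Check digit = (10 − (61 mod 10)) mod 10 = 9.

9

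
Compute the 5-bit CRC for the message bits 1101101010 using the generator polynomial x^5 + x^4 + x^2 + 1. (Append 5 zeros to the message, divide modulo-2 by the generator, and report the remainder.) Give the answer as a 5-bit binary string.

Append 5 zeros: 110110101000000. Divide by 110101 (XOR where the leading bit is 1):
  pos 0: 110110 XOR 110101 = 000011
  pos 4: 111010 XOR 110101 = 001111
  pos 6: 111100 XOR 110101 = 001001
  pos 8: 100100 XOR 110101 = 010001
  pos 9: 100010 XOR 110101 = 010111
Remainder (last 5 bits) = 10111. This is the CRC / FCS.

10111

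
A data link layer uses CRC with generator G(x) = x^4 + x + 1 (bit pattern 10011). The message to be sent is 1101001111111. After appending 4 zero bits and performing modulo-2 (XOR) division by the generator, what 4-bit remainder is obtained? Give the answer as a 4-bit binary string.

0100

Append 4 zeros: 11010011111110000. Divide by 10011 (XOR where the leading bit is 1):
  pos 0: 11010 XOR 10011 = 01001
  pos 1: 10010 XOR 10011 = 00001
  pos 5: 11111 XOR 10011 = 01100
  pos 6: 11001 XOR 10011 = 01010
  pos 7: 10101 XOR 10011 = 00110
  pos 9: 11010 XOR 10011 = 01001
  pos 10: 10010 XOR 10011 = 00001
Remainder (last 4 bits) = 0100. This is the CRC / FCS.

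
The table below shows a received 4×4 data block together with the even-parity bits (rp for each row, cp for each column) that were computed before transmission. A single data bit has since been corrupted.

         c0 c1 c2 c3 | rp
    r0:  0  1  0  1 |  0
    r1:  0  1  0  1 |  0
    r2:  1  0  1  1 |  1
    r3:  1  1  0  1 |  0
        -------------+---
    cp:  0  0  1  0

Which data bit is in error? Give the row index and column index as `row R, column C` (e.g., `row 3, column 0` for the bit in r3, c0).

row 3, column 1

Recompute each row's even parity and compare to rp:
  r0: data parity 0, sent rp 0 → ok
  r1: data parity 0, sent rp 0 → ok
  r2: data parity 1, sent rp 1 → ok
  r3: data parity 1, sent rp 0 → mismatch
Recompute each column's even parity and compare to cp:
  c0: data parity 0, sent cp 0 → ok
  c1: data parity 1, sent cp 0 → mismatch
  c2: data parity 1, sent cp 1 → ok
  c3: data parity 0, sent cp 0 → ok
Exactly one row (r3) and one column (c1) fail → the flipped bit is at their intersection.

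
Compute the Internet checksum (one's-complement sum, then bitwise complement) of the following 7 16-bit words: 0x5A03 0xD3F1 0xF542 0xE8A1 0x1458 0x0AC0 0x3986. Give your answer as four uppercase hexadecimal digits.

9B87

One's-complement addition (fold any carry out of bit 15 back into bit 0):
  0x5A03 + 0xD3F1 = 0x12DF4 → wrap carry → 0x2DF5
  0x2DF5 + 0xF542 = 0x12337 → wrap carry → 0x2338
  0x2338 + 0xE8A1 = 0x10BD9 → wrap carry → 0x0BDA
  0x0BDA + 0x1458 = 0x02032
  0x2032 + 0x0AC0 = 0x02AF2
  0x2AF2 + 0x3986 = 0x06478
One's-complement sum = 0x6478.
Checksum = ~0x6478 & 0xFFFF = 0x9B87.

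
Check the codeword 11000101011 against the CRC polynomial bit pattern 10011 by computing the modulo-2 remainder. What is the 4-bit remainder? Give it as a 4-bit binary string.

0000

Modulo-2 division of 11000101011 by 10011:
  pos 0: 11000 XOR 10011 = 01011
  pos 1: 10111 XOR 10011 = 00100
  pos 3: 10001 XOR 10011 = 00010
  pos 6: 10011 XOR 10011 = 00000
Remainder = 0000 (zero — the frame passes the CRC check).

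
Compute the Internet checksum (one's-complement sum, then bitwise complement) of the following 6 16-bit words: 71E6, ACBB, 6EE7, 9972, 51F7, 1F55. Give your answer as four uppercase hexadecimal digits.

One's-complement addition (fold any carry out of bit 15 back into bit 0):
  0x71E6 + 0xACBB = 0x11EA1 → wrap carry → 0x1EA2
  0x1EA2 + 0x6EE7 = 0x08D89
  0x8D89 + 0x9972 = 0x126FB → wrap carry → 0x26FC
  0x26FC + 0x51F7 = 0x078F3
  0x78F3 + 0x1F55 = 0x09848
One's-complement sum = 0x9848.
Checksum = ~0x9848 & 0xFFFF = 0x67B7.

67B7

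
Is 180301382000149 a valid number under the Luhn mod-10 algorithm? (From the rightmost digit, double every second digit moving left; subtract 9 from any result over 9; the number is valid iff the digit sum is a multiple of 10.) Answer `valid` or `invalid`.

invalid

From the right, keep odd positions and double even positions (subtract 9 from any doubled value over 9):
  doubled (positions 2,4,...): 8 0 0 7 2 6 7 → sum 30
  kept (positions 1,3,...): 9 1 0 2 3 0 0 1 → sum 16
Total = 46.
46 mod 10 = 6, so the number is invalid.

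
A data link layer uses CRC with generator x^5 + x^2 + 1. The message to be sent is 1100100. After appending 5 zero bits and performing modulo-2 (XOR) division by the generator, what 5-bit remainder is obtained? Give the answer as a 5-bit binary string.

Append 5 zeros: 110010000000. Divide by 100101 (XOR where the leading bit is 1):
  pos 0: 110010 XOR 100101 = 010111
  pos 1: 101110 XOR 100101 = 001011
  pos 3: 101100 XOR 100101 = 001001
  pos 5: 100100 XOR 100101 = 000001
Remainder (last 5 bits) = 00010. This is the CRC / FCS.

00010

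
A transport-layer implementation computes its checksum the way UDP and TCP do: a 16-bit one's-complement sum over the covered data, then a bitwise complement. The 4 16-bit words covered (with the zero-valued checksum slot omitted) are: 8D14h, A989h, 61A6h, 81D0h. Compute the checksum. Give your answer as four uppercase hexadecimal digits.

E5EA

One's-complement addition (fold any carry out of bit 15 back into bit 0):
  0x8D14 + 0xA989 = 0x1369D → wrap carry → 0x369E
  0x369E + 0x61A6 = 0x09844
  0x9844 + 0x81D0 = 0x11A14 → wrap carry → 0x1A15
One's-complement sum = 0x1A15.
Checksum = ~0x1A15 & 0xFFFF = 0xE5EA.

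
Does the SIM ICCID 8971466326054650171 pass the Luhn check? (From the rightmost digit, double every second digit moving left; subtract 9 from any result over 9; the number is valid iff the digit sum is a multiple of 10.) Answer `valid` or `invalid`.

From the right, keep odd positions and double even positions (subtract 9 from any doubled value over 9):
  doubled (positions 2,4,...): 5 0 3 1 3 6 3 2 9 → sum 32
  kept (positions 1,3,...): 1 1 5 4 0 2 6 4 7 8 → sum 38
Total = 70.
70 mod 10 = 0, so the number is valid.

valid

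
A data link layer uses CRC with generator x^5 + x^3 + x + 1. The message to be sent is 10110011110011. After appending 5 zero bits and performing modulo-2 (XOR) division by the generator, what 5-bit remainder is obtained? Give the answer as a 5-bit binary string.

01110

Append 5 zeros: 1011001111001100000. Divide by 101011 (XOR where the leading bit is 1):
  pos 0: 101100 XOR 101011 = 000111
  pos 3: 111111 XOR 101011 = 010100
  pos 4: 101001 XOR 101011 = 000010
  pos 8: 100011 XOR 101011 = 001000
  pos 10: 100000 XOR 101011 = 001011
  pos 12: 101100 XOR 101011 = 000111
Remainder (last 5 bits) = 01110. This is the CRC / FCS.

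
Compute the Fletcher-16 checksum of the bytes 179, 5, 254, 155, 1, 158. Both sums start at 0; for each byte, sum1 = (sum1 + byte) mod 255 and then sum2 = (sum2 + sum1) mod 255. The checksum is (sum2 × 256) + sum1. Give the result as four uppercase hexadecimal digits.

Running sums (mod 255):
  after byte 0 (179): sum1=179, sum2=179
  after byte 1 (5): sum1=184, sum2=108
  after byte 2 (254): sum1=183, sum2=36
  after byte 3 (155): sum1=83, sum2=119
  after byte 4 (1): sum1=84, sum2=203
  after byte 5 (158): sum1=242, sum2=190
Checksum = sum2·256 + sum1 = 190·256 + 242 = 48882 = 0xBEF2.

BEF2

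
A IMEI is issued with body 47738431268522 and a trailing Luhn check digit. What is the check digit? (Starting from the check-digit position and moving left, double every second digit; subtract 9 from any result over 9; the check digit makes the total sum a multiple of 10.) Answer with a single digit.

Partial digits right→left: 2 2 5 8 6 2 1 3 4 8 3 7 7 4
Double every second digit counting from the check-digit position (so the 1st, 3rd, 5th, ... of the partial from the right).
  doubled (with −9 where >9): 4 1 3 2 8 6 5 → sum 29
  kept as-is: 2 8 2 3 8 7 4 → sum 34
Total = 29 + 34 = 63.
Check digit = (10 − (63 mod 10)) mod 10 = 7.

7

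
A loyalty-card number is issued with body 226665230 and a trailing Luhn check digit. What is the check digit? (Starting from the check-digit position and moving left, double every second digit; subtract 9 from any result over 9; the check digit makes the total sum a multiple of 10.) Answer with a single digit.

0

Partial digits right→left: 0 3 2 5 6 6 6 2 2
Double every second digit counting from the check-digit position (so the 1st, 3rd, 5th, ... of the partial from the right).
  doubled (with −9 where >9): 0 4 3 3 4 → sum 14
  kept as-is: 3 5 6 2 → sum 16
Total = 14 + 16 = 30.
Check digit = (10 − (30 mod 10)) mod 10 = 0.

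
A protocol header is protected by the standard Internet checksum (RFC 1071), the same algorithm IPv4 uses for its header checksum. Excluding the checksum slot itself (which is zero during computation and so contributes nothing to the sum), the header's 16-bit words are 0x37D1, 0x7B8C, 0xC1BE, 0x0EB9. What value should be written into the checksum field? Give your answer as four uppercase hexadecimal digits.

7C2A

One's-complement addition (fold any carry out of bit 15 back into bit 0):
  0x37D1 + 0x7B8C = 0x0B35D
  0xB35D + 0xC1BE = 0x1751B → wrap carry → 0x751C
  0x751C + 0x0EB9 = 0x083D5
One's-complement sum = 0x83D5.
Checksum = ~0x83D5 & 0xFFFF = 0x7C2A.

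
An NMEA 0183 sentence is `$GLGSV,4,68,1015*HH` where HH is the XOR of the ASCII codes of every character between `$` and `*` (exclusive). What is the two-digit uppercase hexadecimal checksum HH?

XOR the ASCII codes of the payload characters:
  'G' = 0x47 → acc = 0x47
  'L' = 0x4C → acc = 0x0B
  'G' = 0x47 → acc = 0x4C
  'S' = 0x53 → acc = 0x1F
  'V' = 0x56 → acc = 0x49
  ',' = 0x2C → acc = 0x65
  '4' = 0x34 → acc = 0x51
  ',' = 0x2C → acc = 0x7D
  '6' = 0x36 → acc = 0x4B
  '8' = 0x38 → acc = 0x73
  ',' = 0x2C → acc = 0x5F
  '1' = 0x31 → acc = 0x6E
  '0' = 0x30 → acc = 0x5E
  '1' = 0x31 → acc = 0x6F
  '5' = 0x35 → acc = 0x5A
Checksum = 0x5A.

5A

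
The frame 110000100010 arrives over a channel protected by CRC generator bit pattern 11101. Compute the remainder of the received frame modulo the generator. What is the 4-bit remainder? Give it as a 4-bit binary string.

Modulo-2 division of 110000100010 by 11101:
  pos 0: 11000 XOR 11101 = 00101
  pos 2: 10101 XOR 11101 = 01000
  pos 3: 10000 XOR 11101 = 01101
  pos 4: 11010 XOR 11101 = 00111
  pos 6: 11101 XOR 11101 = 00000
Remainder = 0000 (zero — the frame passes the CRC check).

0000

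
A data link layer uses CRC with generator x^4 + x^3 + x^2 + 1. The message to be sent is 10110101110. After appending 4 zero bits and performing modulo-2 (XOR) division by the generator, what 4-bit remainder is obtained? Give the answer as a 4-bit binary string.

Append 4 zeros: 101101011100000. Divide by 11101 (XOR where the leading bit is 1):
  pos 0: 10110 XOR 11101 = 01011
  pos 1: 10111 XOR 11101 = 01010
  pos 2: 10100 XOR 11101 = 01001
  pos 3: 10011 XOR 11101 = 01110
  pos 4: 11101 XOR 11101 = 00000
  pos 9: 10000 XOR 11101 = 01101
  pos 10: 11010 XOR 11101 = 00111
Remainder (last 4 bits) = 0111. This is the CRC / FCS.

0111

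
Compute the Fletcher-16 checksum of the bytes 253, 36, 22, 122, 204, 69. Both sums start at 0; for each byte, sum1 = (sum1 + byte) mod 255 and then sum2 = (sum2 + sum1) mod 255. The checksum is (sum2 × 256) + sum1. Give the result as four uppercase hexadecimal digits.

4FC4

Running sums (mod 255):
  after byte 0 (253): sum1=253, sum2=253
  after byte 1 (36): sum1=34, sum2=32
  after byte 2 (22): sum1=56, sum2=88
  after byte 3 (122): sum1=178, sum2=11
  after byte 4 (204): sum1=127, sum2=138
  after byte 5 (69): sum1=196, sum2=79
Checksum = sum2·256 + sum1 = 79·256 + 196 = 20420 = 0x4FC4.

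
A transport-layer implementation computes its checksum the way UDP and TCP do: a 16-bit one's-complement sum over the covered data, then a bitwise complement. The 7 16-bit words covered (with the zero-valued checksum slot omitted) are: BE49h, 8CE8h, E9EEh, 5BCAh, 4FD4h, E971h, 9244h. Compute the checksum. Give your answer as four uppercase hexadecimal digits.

One's-complement addition (fold any carry out of bit 15 back into bit 0):
  0xBE49 + 0x8CE8 = 0x14B31 → wrap carry → 0x4B32
  0x4B32 + 0xE9EE = 0x13520 → wrap carry → 0x3521
  0x3521 + 0x5BCA = 0x090EB
  0x90EB + 0x4FD4 = 0x0E0BF
  0xE0BF + 0xE971 = 0x1CA30 → wrap carry → 0xCA31
  0xCA31 + 0x9244 = 0x15C75 → wrap carry → 0x5C76
One's-complement sum = 0x5C76.
Checksum = ~0x5C76 & 0xFFFF = 0xA389.

A389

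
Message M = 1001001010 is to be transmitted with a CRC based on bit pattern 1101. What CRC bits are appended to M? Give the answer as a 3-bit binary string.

110

Append 3 zeros: 1001001010000. Divide by 1101 (XOR where the leading bit is 1):
  pos 0: 1001 XOR 1101 = 0100
  pos 1: 1000 XOR 1101 = 0101
  pos 2: 1010 XOR 1101 = 0111
  pos 3: 1111 XOR 1101 = 0010
  pos 5: 1001 XOR 1101 = 0100
  pos 6: 1000 XOR 1101 = 0101
  pos 7: 1010 XOR 1101 = 0111
  pos 8: 1110 XOR 1101 = 0011
Remainder (last 3 bits) = 110. This is the CRC / FCS.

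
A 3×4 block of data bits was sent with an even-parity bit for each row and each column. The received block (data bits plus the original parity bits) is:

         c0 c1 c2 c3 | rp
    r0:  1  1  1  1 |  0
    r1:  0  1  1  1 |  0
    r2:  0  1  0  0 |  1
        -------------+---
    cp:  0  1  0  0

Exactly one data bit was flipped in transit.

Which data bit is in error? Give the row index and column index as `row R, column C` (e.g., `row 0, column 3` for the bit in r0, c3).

row 1, column 0

Recompute each row's even parity and compare to rp:
  r0: data parity 0, sent rp 0 → ok
  r1: data parity 1, sent rp 0 → mismatch
  r2: data parity 1, sent rp 1 → ok
Recompute each column's even parity and compare to cp:
  c0: data parity 1, sent cp 0 → mismatch
  c1: data parity 1, sent cp 1 → ok
  c2: data parity 0, sent cp 0 → ok
  c3: data parity 0, sent cp 0 → ok
Exactly one row (r1) and one column (c0) fail → the flipped bit is at their intersection.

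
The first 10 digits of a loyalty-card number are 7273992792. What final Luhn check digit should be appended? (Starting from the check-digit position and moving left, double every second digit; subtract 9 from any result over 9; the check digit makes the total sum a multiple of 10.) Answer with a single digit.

8

Partial digits right→left: 2 9 7 2 9 9 3 7 2 7
Double every second digit counting from the check-digit position (so the 1st, 3rd, 5th, ... of the partial from the right).
  doubled (with −9 where >9): 4 5 9 6 4 → sum 28
  kept as-is: 9 2 9 7 7 → sum 34
Total = 28 + 34 = 62.
Check digit = (10 − (62 mod 10)) mod 10 = 8.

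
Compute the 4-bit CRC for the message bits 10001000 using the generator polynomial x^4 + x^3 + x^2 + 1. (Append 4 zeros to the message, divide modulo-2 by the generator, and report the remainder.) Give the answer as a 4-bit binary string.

1100

Append 4 zeros: 100010000000. Divide by 11101 (XOR where the leading bit is 1):
  pos 0: 10001 XOR 11101 = 01100
  pos 1: 11000 XOR 11101 = 00101
  pos 3: 10100 XOR 11101 = 01001
  pos 4: 10010 XOR 11101 = 01111
  pos 5: 11110 XOR 11101 = 00011
Remainder (last 4 bits) = 1100. This is the CRC / FCS.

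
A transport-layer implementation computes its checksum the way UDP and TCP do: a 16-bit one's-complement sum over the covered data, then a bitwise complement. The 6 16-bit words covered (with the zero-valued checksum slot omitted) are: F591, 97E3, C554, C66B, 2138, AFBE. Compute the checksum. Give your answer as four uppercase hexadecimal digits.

15D3

One's-complement addition (fold any carry out of bit 15 back into bit 0):
  0xF591 + 0x97E3 = 0x18D74 → wrap carry → 0x8D75
  0x8D75 + 0xC554 = 0x152C9 → wrap carry → 0x52CA
  0x52CA + 0xC66B = 0x11935 → wrap carry → 0x1936
  0x1936 + 0x2138 = 0x03A6E
  0x3A6E + 0xAFBE = 0x0EA2C
One's-complement sum = 0xEA2C.
Checksum = ~0xEA2C & 0xFFFF = 0x15D3.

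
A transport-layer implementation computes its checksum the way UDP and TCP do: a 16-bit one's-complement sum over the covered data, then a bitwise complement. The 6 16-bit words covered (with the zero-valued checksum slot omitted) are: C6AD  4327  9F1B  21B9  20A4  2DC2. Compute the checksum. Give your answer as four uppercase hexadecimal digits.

One's-complement addition (fold any carry out of bit 15 back into bit 0):
  0xC6AD + 0x4327 = 0x109D4 → wrap carry → 0x09D5
  0x09D5 + 0x9F1B = 0x0A8F0
  0xA8F0 + 0x21B9 = 0x0CAA9
  0xCAA9 + 0x20A4 = 0x0EB4D
  0xEB4D + 0x2DC2 = 0x1190F → wrap carry → 0x1910
One's-complement sum = 0x1910.
Checksum = ~0x1910 & 0xFFFF = 0xE6EF.

E6EF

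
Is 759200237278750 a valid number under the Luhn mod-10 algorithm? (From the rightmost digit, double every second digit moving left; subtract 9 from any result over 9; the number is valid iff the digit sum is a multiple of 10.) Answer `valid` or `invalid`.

From the right, keep odd positions and double even positions (subtract 9 from any doubled value over 9):
  doubled (positions 2,4,...): 1 7 4 6 0 4 1 → sum 23
  kept (positions 1,3,...): 0 7 7 7 2 0 9 7 → sum 39
Total = 62.
62 mod 10 = 2, so the number is invalid.

invalid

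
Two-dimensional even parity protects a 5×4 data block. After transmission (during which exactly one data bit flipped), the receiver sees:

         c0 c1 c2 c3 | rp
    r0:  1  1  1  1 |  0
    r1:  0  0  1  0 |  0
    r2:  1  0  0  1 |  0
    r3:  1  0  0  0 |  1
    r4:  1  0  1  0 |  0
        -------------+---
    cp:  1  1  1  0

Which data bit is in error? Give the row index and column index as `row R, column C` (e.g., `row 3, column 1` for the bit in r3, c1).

Recompute each row's even parity and compare to rp:
  r0: data parity 0, sent rp 0 → ok
  r1: data parity 1, sent rp 0 → mismatch
  r2: data parity 0, sent rp 0 → ok
  r3: data parity 1, sent rp 1 → ok
  r4: data parity 0, sent rp 0 → ok
Recompute each column's even parity and compare to cp:
  c0: data parity 0, sent cp 1 → mismatch
  c1: data parity 1, sent cp 1 → ok
  c2: data parity 1, sent cp 1 → ok
  c3: data parity 0, sent cp 0 → ok
Exactly one row (r1) and one column (c0) fail → the flipped bit is at their intersection.

row 1, column 0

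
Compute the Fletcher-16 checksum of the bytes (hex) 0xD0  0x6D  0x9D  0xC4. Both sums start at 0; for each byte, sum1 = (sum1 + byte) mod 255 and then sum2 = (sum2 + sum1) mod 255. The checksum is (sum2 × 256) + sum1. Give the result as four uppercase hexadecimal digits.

Running sums (mod 255):
  after byte 0 (0xD0): sum1=208, sum2=208
  after byte 1 (0x6D): sum1=62, sum2=15
  after byte 2 (0x9D): sum1=219, sum2=234
  after byte 3 (0xC4): sum1=160, sum2=139
Checksum = sum2·256 + sum1 = 139·256 + 160 = 35744 = 0x8BA0.

8BA0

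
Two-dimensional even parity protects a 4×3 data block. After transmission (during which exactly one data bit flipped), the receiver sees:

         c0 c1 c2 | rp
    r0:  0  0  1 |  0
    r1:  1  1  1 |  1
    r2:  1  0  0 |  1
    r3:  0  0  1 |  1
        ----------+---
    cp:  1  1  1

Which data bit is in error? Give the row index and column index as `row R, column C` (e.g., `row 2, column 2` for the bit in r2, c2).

row 0, column 0

Recompute each row's even parity and compare to rp:
  r0: data parity 1, sent rp 0 → mismatch
  r1: data parity 1, sent rp 1 → ok
  r2: data parity 1, sent rp 1 → ok
  r3: data parity 1, sent rp 1 → ok
Recompute each column's even parity and compare to cp:
  c0: data parity 0, sent cp 1 → mismatch
  c1: data parity 1, sent cp 1 → ok
  c2: data parity 1, sent cp 1 → ok
Exactly one row (r0) and one column (c0) fail → the flipped bit is at their intersection.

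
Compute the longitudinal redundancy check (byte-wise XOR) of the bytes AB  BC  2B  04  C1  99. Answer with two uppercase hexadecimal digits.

XOR the bytes together:
  start with 0xAB
  0xAB ⊕ 0xBC = 0x17
  0x17 ⊕ 0x2B = 0x3C
  0x3C ⊕ 0x04 = 0x38
  0x38 ⊕ 0xC1 = 0xF9
  0xF9 ⊕ 0x99 = 0x60

60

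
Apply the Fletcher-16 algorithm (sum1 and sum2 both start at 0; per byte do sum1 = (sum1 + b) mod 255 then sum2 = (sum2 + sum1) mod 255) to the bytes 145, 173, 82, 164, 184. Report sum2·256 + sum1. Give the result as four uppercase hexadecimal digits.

87EE

Running sums (mod 255):
  after byte 0 (145): sum1=145, sum2=145
  after byte 1 (173): sum1=63, sum2=208
  after byte 2 (82): sum1=145, sum2=98
  after byte 3 (164): sum1=54, sum2=152
  after byte 4 (184): sum1=238, sum2=135
Checksum = sum2·256 + sum1 = 135·256 + 238 = 34798 = 0x87EE.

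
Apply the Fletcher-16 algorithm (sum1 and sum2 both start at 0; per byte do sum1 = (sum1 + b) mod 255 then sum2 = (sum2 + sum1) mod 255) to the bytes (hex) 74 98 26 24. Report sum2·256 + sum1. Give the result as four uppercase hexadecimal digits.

Running sums (mod 255):
  after byte 0 (74): sum1=116, sum2=116
  after byte 1 (98): sum1=13, sum2=129
  after byte 2 (26): sum1=51, sum2=180
  after byte 3 (24): sum1=87, sum2=12
Checksum = sum2·256 + sum1 = 12·256 + 87 = 3159 = 0x0C57.

0C57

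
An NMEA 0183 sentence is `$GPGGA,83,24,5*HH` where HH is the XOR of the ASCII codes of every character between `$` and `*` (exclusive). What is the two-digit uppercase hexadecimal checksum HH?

XOR the ASCII codes of the payload characters:
  'G' = 0x47 → acc = 0x47
  'P' = 0x50 → acc = 0x17
  'G' = 0x47 → acc = 0x50
  'G' = 0x47 → acc = 0x17
  'A' = 0x41 → acc = 0x56
  ',' = 0x2C → acc = 0x7A
  '8' = 0x38 → acc = 0x42
  '3' = 0x33 → acc = 0x71
  ',' = 0x2C → acc = 0x5D
  '2' = 0x32 → acc = 0x6F
  '4' = 0x34 → acc = 0x5B
  ',' = 0x2C → acc = 0x77
  '5' = 0x35 → acc = 0x42
Checksum = 0x42.

42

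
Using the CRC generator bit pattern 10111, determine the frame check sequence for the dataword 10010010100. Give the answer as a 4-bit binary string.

1111

Append 4 zeros: 100100101000000. Divide by 10111 (XOR where the leading bit is 1):
  pos 0: 10010 XOR 10111 = 00101
  pos 2: 10101 XOR 10111 = 00010
  pos 5: 10010 XOR 10111 = 00101
  pos 7: 10100 XOR 10111 = 00011
  pos 10: 11000 XOR 10111 = 01111
Remainder (last 4 bits) = 1111. This is the CRC / FCS.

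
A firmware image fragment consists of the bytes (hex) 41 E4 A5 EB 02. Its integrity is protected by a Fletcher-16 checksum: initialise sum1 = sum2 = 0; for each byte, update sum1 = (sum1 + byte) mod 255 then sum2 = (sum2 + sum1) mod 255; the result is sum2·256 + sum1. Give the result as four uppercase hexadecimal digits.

A4B9

Running sums (mod 255):
  after byte 0 (41): sum1=65, sum2=65
  after byte 1 (E4): sum1=38, sum2=103
  after byte 2 (A5): sum1=203, sum2=51
  after byte 3 (EB): sum1=183, sum2=234
  after byte 4 (02): sum1=185, sum2=164
Checksum = sum2·256 + sum1 = 164·256 + 185 = 42169 = 0xA4B9.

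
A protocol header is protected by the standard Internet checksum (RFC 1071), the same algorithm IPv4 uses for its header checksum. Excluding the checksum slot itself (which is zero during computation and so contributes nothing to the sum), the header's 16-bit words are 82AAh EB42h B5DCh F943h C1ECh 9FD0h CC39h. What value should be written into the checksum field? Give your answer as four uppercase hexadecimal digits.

B4FA

One's-complement addition (fold any carry out of bit 15 back into bit 0):
  0x82AA + 0xEB42 = 0x16DEC → wrap carry → 0x6DED
  0x6DED + 0xB5DC = 0x123C9 → wrap carry → 0x23CA
  0x23CA + 0xF943 = 0x11D0D → wrap carry → 0x1D0E
  0x1D0E + 0xC1EC = 0x0DEFA
  0xDEFA + 0x9FD0 = 0x17ECA → wrap carry → 0x7ECB
  0x7ECB + 0xCC39 = 0x14B04 → wrap carry → 0x4B05
One's-complement sum = 0x4B05.
Checksum = ~0x4B05 & 0xFFFF = 0xB4FA.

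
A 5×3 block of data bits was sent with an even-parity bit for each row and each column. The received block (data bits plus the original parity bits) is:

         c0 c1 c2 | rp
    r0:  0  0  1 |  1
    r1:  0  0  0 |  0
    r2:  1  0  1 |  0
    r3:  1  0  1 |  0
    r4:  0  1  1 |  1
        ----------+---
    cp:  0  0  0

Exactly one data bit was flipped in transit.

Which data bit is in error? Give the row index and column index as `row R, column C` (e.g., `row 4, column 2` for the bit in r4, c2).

Recompute each row's even parity and compare to rp:
  r0: data parity 1, sent rp 1 → ok
  r1: data parity 0, sent rp 0 → ok
  r2: data parity 0, sent rp 0 → ok
  r3: data parity 0, sent rp 0 → ok
  r4: data parity 0, sent rp 1 → mismatch
Recompute each column's even parity and compare to cp:
  c0: data parity 0, sent cp 0 → ok
  c1: data parity 1, sent cp 0 → mismatch
  c2: data parity 0, sent cp 0 → ok
Exactly one row (r4) and one column (c1) fail → the flipped bit is at their intersection.

row 4, column 1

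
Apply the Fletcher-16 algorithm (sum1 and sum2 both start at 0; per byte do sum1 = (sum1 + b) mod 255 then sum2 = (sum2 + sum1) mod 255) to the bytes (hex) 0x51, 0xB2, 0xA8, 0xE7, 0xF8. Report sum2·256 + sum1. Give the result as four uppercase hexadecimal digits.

Running sums (mod 255):
  after byte 0 (0x51): sum1=81, sum2=81
  after byte 1 (0xB2): sum1=4, sum2=85
  after byte 2 (0xA8): sum1=172, sum2=2
  after byte 3 (0xE7): sum1=148, sum2=150
  after byte 4 (0xF8): sum1=141, sum2=36
Checksum = sum2·256 + sum1 = 36·256 + 141 = 9357 = 0x248D.

248D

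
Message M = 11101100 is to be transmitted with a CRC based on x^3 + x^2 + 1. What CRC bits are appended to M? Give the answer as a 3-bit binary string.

Append 3 zeros: 11101100000. Divide by 1101 (XOR where the leading bit is 1):
  pos 0: 1110 XOR 1101 = 0011
  pos 2: 1111 XOR 1101 = 0010
  pos 4: 1000 XOR 1101 = 0101
  pos 5: 1010 XOR 1101 = 0111
  pos 6: 1110 XOR 1101 = 0011
Remainder (last 3 bits) = 110. This is the CRC / FCS.

110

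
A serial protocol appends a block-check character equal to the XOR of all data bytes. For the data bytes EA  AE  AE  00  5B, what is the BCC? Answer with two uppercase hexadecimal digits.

B1

XOR the bytes together:
  start with 0xEA
  0xEA ⊕ 0xAE = 0x44
  0x44 ⊕ 0xAE = 0xEA
  0xEA ⊕ 0x00 = 0xEA
  0xEA ⊕ 0x5B = 0xB1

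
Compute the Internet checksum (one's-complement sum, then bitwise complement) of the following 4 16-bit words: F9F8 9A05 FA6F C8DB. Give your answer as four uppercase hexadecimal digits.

One's-complement addition (fold any carry out of bit 15 back into bit 0):
  0xF9F8 + 0x9A05 = 0x193FD → wrap carry → 0x93FE
  0x93FE + 0xFA6F = 0x18E6D → wrap carry → 0x8E6E
  0x8E6E + 0xC8DB = 0x15749 → wrap carry → 0x574A
One's-complement sum = 0x574A.
Checksum = ~0x574A & 0xFFFF = 0xA8B5.

A8B5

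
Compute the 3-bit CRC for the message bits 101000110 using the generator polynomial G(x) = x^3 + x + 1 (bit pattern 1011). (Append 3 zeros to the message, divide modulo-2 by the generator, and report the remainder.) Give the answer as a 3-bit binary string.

Append 3 zeros: 101000110000. Divide by 1011 (XOR where the leading bit is 1):
  pos 0: 1010 XOR 1011 = 0001
  pos 3: 1001 XOR 1011 = 0010
  pos 5: 1010 XOR 1011 = 0001
  pos 8: 1000 XOR 1011 = 0011
Remainder (last 3 bits) = 011. This is the CRC / FCS.

011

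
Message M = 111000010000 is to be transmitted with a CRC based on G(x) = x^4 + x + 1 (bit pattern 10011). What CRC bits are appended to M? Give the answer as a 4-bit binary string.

0000

Append 4 zeros: 1110000100000000. Divide by 10011 (XOR where the leading bit is 1):
  pos 0: 11100 XOR 10011 = 01111
  pos 1: 11110 XOR 10011 = 01101
  pos 2: 11010 XOR 10011 = 01001
  pos 3: 10011 XOR 10011 = 00000
Remainder (last 4 bits) = 0000. This is the CRC / FCS.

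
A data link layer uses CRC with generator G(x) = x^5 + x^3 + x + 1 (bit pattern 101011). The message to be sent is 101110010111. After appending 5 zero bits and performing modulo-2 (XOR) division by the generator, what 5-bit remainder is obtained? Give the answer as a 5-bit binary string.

10100

Append 5 zeros: 10111001011100000. Divide by 101011 (XOR where the leading bit is 1):
  pos 0: 101110 XOR 101011 = 000101
  pos 3: 101010 XOR 101011 = 000001
  pos 8: 111100 XOR 101011 = 010111
  pos 9: 101110 XOR 101011 = 000101
Remainder (last 5 bits) = 10100. This is the CRC / FCS.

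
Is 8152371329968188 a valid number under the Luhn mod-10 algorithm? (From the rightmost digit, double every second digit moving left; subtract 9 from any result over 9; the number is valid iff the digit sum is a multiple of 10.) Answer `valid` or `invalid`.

valid

From the right, keep odd positions and double even positions (subtract 9 from any doubled value over 9):
  doubled (positions 2,4,...): 7 7 9 4 2 6 1 7 → sum 43
  kept (positions 1,3,...): 8 1 6 9 3 7 2 1 → sum 37
Total = 80.
80 mod 10 = 0, so the number is valid.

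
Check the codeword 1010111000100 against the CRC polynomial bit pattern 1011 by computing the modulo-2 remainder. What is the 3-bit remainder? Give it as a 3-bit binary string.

Modulo-2 division of 1010111000100 by 1011:
  pos 0: 1010 XOR 1011 = 0001
  pos 3: 1111 XOR 1011 = 0100
  pos 4: 1000 XOR 1011 = 0011
  pos 6: 1100 XOR 1011 = 0111
  pos 7: 1111 XOR 1011 = 0100
  pos 8: 1000 XOR 1011 = 0011
Remainder = 110 (nonzero — an error is detected).

110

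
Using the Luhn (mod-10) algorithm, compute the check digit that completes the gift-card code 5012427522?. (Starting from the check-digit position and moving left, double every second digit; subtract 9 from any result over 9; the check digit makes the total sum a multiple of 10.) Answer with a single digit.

8

Partial digits right→left: 2 2 5 7 2 4 2 1 0 5
Double every second digit counting from the check-digit position (so the 1st, 3rd, 5th, ... of the partial from the right).
  doubled (with −9 where >9): 4 1 4 4 0 → sum 13
  kept as-is: 2 7 4 1 5 → sum 19
Total = 13 + 19 = 32.
Check digit = (10 − (32 mod 10)) mod 10 = 8.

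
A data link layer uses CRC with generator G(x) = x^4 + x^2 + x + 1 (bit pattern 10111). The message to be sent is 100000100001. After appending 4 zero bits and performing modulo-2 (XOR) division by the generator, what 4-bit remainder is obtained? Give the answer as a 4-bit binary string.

Append 4 zeros: 1000001000010000. Divide by 10111 (XOR where the leading bit is 1):
  pos 0: 10000 XOR 10111 = 00111
  pos 2: 11101 XOR 10111 = 01010
  pos 3: 10100 XOR 10111 = 00011
  pos 6: 11000 XOR 10111 = 01111
  pos 7: 11111 XOR 10111 = 01000
  pos 8: 10000 XOR 10111 = 00111
  pos 10: 11100 XOR 10111 = 01011
  pos 11: 10110 XOR 10111 = 00001
Remainder (last 4 bits) = 0001. This is the CRC / FCS.

0001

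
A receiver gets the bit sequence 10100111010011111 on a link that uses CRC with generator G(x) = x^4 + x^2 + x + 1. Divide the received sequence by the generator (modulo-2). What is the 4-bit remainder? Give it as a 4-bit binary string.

Modulo-2 division of 10100111010011111 by 10111:
  pos 0: 10100 XOR 10111 = 00011
  pos 3: 11111 XOR 10111 = 01000
  pos 4: 10000 XOR 10111 = 00111
  pos 6: 11110 XOR 10111 = 01001
  pos 7: 10010 XOR 10111 = 00101
  pos 9: 10111 XOR 10111 = 00000
Remainder = 0111 (nonzero — an error is detected).

0111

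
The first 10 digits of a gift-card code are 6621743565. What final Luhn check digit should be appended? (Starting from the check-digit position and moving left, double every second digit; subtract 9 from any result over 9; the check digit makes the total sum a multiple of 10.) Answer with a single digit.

1

Partial digits right→left: 5 6 5 3 4 7 1 2 6 6
Double every second digit counting from the check-digit position (so the 1st, 3rd, 5th, ... of the partial from the right).
  doubled (with −9 where >9): 1 1 8 2 3 → sum 15
  kept as-is: 6 3 7 2 6 → sum 24
Total = 15 + 24 = 39.
Check digit = (10 − (39 mod 10)) mod 10 = 1.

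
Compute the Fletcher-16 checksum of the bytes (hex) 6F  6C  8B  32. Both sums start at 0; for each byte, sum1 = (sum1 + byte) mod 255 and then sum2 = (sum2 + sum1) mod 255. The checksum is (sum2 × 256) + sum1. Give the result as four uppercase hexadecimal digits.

Running sums (mod 255):
  after byte 0 (6F): sum1=111, sum2=111
  after byte 1 (6C): sum1=219, sum2=75
  after byte 2 (8B): sum1=103, sum2=178
  after byte 3 (32): sum1=153, sum2=76
Checksum = sum2·256 + sum1 = 76·256 + 153 = 19609 = 0x4C99.

4C99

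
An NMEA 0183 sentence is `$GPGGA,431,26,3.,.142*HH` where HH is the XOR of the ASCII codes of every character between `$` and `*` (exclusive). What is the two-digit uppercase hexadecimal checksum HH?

60

XOR the ASCII codes of the payload characters:
  'G' = 0x47 → acc = 0x47
  'P' = 0x50 → acc = 0x17
  'G' = 0x47 → acc = 0x50
  'G' = 0x47 → acc = 0x17
  'A' = 0x41 → acc = 0x56
  ',' = 0x2C → acc = 0x7A
  '4' = 0x34 → acc = 0x4E
  '3' = 0x33 → acc = 0x7D
  '1' = 0x31 → acc = 0x4C
  ',' = 0x2C → acc = 0x60
  '2' = 0x32 → acc = 0x52
  '6' = 0x36 → acc = 0x64
  ',' = 0x2C → acc = 0x48
  '3' = 0x33 → acc = 0x7B
  '.' = 0x2E → acc = 0x55
  ',' = 0x2C → acc = 0x79
  '.' = 0x2E → acc = 0x57
  '1' = 0x31 → acc = 0x66
  '4' = 0x34 → acc = 0x52
  '2' = 0x32 → acc = 0x60
Checksum = 0x60.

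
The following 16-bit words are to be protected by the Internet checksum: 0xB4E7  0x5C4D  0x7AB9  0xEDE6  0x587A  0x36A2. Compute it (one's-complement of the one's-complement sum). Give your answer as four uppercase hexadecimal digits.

One's-complement addition (fold any carry out of bit 15 back into bit 0):
  0xB4E7 + 0x5C4D = 0x11134 → wrap carry → 0x1135
  0x1135 + 0x7AB9 = 0x08BEE
  0x8BEE + 0xEDE6 = 0x179D4 → wrap carry → 0x79D5
  0x79D5 + 0x587A = 0x0D24F
  0xD24F + 0x36A2 = 0x108F1 → wrap carry → 0x08F2
One's-complement sum = 0x08F2.
Checksum = ~0x08F2 & 0xFFFF = 0xF70D.

F70D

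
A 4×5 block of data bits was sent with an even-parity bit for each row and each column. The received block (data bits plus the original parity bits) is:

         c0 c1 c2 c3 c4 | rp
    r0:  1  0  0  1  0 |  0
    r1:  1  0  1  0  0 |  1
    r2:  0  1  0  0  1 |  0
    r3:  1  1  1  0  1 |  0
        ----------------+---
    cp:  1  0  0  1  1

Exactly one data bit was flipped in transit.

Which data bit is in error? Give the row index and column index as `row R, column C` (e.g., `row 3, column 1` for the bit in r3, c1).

Recompute each row's even parity and compare to rp:
  r0: data parity 0, sent rp 0 → ok
  r1: data parity 0, sent rp 1 → mismatch
  r2: data parity 0, sent rp 0 → ok
  r3: data parity 0, sent rp 0 → ok
Recompute each column's even parity and compare to cp:
  c0: data parity 1, sent cp 1 → ok
  c1: data parity 0, sent cp 0 → ok
  c2: data parity 0, sent cp 0 → ok
  c3: data parity 1, sent cp 1 → ok
  c4: data parity 0, sent cp 1 → mismatch
Exactly one row (r1) and one column (c4) fail → the flipped bit is at their intersection.

row 1, column 4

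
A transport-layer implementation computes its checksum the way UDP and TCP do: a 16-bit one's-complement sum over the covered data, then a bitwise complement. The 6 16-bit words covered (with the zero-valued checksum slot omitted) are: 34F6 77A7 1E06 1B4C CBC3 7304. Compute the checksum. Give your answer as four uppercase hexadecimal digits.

One's-complement addition (fold any carry out of bit 15 back into bit 0):
  0x34F6 + 0x77A7 = 0x0AC9D
  0xAC9D + 0x1E06 = 0x0CAA3
  0xCAA3 + 0x1B4C = 0x0E5EF
  0xE5EF + 0xCBC3 = 0x1B1B2 → wrap carry → 0xB1B3
  0xB1B3 + 0x7304 = 0x124B7 → wrap carry → 0x24B8
One's-complement sum = 0x24B8.
Checksum = ~0x24B8 & 0xFFFF = 0xDB47.

DB47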